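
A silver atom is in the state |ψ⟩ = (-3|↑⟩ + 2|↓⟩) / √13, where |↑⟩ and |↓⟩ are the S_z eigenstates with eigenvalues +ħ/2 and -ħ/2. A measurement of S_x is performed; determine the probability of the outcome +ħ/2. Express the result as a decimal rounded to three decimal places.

|+x⟩ = (|↑⟩ + |↓⟩)/√2, so ⟨+x|ψ⟩ = (-1) / (√2·√13).
P = |-1|² / 26 = 1/26.

0.038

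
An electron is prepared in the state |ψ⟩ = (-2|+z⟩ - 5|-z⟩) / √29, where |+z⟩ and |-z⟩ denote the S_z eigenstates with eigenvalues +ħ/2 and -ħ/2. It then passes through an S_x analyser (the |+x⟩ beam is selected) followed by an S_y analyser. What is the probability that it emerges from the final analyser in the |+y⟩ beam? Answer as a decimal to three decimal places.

0.422

First analyser (S_x): P(|+x⟩) = |⟨+x|ψ⟩|² = 49/58.
After stage 1 the state is |+x⟩; P(|+y⟩) = |⟨+y|+x⟩|² = 1/2.
Joint probability = 49/58 × 1/2 = 0.422.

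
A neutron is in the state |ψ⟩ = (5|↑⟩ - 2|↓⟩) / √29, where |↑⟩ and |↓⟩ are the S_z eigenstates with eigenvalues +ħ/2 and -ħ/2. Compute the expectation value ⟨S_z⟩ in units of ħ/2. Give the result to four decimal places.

0.7241

⟨σ_z⟩ = |a|² - |b|² divided by |a|²+|b|², with a, b the |↑⟩, |↓⟩ amplitudes.
= (25 - 4)/29 = 21/29.
⟨S_z⟩ = (ħ/2)·⟨σ_z⟩.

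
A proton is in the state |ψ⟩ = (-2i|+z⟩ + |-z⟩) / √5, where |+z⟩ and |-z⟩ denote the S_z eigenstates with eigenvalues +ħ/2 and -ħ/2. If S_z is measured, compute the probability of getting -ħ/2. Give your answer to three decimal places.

The -ħ/2 outcome corresponds to |-z⟩. Its amplitude in |ψ⟩ is 1/√5.
P = |1|² / 5 = 1/5.

0.200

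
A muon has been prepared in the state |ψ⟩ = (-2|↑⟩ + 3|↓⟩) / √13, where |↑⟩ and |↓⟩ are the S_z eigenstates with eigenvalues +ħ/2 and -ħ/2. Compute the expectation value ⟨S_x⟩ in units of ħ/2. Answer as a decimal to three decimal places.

⟨σ_x⟩ = 2 Re(a* b)/(|a|²+|b|²) with a = -2, b = 3.
a* b = -6, so ⟨σ_x⟩ = -12/13.
⟨S_x⟩ = (ħ/2)·⟨σ_x⟩.

-0.923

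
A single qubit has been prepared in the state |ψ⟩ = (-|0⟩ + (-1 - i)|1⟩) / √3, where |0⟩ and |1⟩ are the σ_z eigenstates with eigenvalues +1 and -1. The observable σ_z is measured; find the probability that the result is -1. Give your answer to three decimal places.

0.667

The -1 outcome corresponds to |1⟩. Its amplitude in |ψ⟩ is (-1 - i)/√3.
P = |-1 - i|² / 3 = 2/3.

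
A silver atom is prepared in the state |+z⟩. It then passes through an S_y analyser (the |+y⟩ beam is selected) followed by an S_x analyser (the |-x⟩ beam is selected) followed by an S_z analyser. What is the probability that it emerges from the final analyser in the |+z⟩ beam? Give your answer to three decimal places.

0.125

First analyser (S_y): from |+z⟩, P(|+y⟩) = 1/2.
After stage 1 the state is |+y⟩; P(|-x⟩) = |⟨-x|+y⟩|² = 1/2.
After stage 2 the state is |-x⟩; P(|+z⟩) = |⟨+z|-x⟩|² = 1/2.
Joint probability = 1/2 × 1/2 × 1/2 = 0.125.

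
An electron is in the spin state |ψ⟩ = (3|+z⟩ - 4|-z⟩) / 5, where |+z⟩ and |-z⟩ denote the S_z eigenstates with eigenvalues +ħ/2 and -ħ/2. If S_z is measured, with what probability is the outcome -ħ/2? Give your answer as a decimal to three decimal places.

The -ħ/2 outcome corresponds to |-z⟩. Its amplitude in |ψ⟩ is -4/5.
P = |-4|² / 25 = 16/25.

0.640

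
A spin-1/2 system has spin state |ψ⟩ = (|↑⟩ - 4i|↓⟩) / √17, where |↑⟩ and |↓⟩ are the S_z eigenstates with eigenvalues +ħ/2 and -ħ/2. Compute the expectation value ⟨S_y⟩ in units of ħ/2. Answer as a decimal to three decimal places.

⟨σ_y⟩ = 2 Im(a* b)/(|a|²+|b|²) with a = 1, b = -4i.
a* b = -4i, so ⟨σ_y⟩ = -8/17.
⟨S_y⟩ = (ħ/2)·⟨σ_y⟩.

-0.471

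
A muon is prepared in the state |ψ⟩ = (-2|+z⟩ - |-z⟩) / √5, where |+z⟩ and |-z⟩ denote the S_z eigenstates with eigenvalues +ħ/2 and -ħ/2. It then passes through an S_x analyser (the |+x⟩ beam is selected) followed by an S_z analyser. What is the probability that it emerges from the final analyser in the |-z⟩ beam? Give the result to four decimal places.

0.4500

First analyser (S_x): P(|+x⟩) = |⟨+x|ψ⟩|² = 9/10.
After stage 1 the state is |+x⟩; P(|-z⟩) = |⟨-z|+x⟩|² = 1/2.
Joint probability = 9/10 × 1/2 = 0.4500.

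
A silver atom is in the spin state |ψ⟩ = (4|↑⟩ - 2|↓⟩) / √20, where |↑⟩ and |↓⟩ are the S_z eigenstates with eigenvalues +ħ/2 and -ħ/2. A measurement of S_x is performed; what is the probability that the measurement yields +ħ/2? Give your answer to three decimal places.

|+x⟩ = (|↑⟩ + |↓⟩)/√2, so ⟨+x|ψ⟩ = (2) / (√2·√20).
P = |2|² / 40 = 4/40.

0.100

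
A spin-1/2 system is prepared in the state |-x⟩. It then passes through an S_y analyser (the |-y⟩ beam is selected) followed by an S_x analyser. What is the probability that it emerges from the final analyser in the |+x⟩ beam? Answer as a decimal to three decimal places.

0.250

First analyser (S_y): from |-x⟩, P(|-y⟩) = 1/2.
After stage 1 the state is |-y⟩; P(|+x⟩) = |⟨+x|-y⟩|² = 1/2.
Joint probability = 1/2 × 1/2 = 0.250.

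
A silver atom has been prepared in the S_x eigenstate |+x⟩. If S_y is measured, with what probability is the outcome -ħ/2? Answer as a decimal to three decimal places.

In the S_z basis, |+x⟩ = (|↑⟩ + |↓⟩)/√2 and |-y⟩ = (|↑⟩ - i|↓⟩)/√2.
|⟨-y|+x⟩|² = 1/2.

0.500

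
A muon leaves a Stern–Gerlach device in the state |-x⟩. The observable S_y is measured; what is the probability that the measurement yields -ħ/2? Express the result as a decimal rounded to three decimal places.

In the S_z basis, |-x⟩ = (|+z⟩ - |-z⟩)/√2 and |-y⟩ = (|+z⟩ - i|-z⟩)/√2.
|⟨-y|-x⟩|² = 1/2.

0.500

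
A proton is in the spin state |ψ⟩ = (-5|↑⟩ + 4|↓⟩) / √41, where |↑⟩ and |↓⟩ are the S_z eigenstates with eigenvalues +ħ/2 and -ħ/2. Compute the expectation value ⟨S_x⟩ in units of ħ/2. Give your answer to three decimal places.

⟨σ_x⟩ = 2 Re(a* b)/(|a|²+|b|²) with a = -5, b = 4.
a* b = -20, so ⟨σ_x⟩ = -40/41.
⟨S_x⟩ = (ħ/2)·⟨σ_x⟩.

-0.976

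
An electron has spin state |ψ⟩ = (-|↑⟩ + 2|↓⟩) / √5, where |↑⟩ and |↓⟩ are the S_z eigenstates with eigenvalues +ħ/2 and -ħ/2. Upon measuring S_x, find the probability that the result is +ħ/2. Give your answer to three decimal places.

0.100

|+x⟩ = (|↑⟩ + |↓⟩)/√2, so ⟨+x|ψ⟩ = (1) / (√2·√5).
P = |1|² / 10 = 1/10.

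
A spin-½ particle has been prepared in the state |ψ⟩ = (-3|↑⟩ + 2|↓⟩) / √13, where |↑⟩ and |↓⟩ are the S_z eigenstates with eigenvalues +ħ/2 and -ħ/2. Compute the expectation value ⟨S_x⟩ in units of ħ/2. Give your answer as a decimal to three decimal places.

⟨σ_x⟩ = 2 Re(a* b)/(|a|²+|b|²) with a = -3, b = 2.
a* b = -6, so ⟨σ_x⟩ = -12/13.
⟨S_x⟩ = (ħ/2)·⟨σ_x⟩.

-0.923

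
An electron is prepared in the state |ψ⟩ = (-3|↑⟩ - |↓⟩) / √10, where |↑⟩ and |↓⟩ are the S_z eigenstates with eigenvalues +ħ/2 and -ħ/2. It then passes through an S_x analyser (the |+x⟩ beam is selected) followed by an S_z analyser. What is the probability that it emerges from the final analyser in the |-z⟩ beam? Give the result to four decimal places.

First analyser (S_x): P(|+x⟩) = |⟨+x|ψ⟩|² = 16/20.
After stage 1 the state is |+x⟩; P(|-z⟩) = |⟨-z|+x⟩|² = 1/2.
Joint probability = 16/20 × 1/2 = 0.4000.

0.4000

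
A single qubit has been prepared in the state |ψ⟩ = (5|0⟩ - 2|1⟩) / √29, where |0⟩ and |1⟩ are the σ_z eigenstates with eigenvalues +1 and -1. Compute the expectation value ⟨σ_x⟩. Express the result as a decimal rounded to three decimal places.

⟨σ_x⟩ = 2 Re(a* b)/(|a|²+|b|²) with a = 5, b = -2.
a* b = -10, so ⟨σ_x⟩ = -20/29.

-0.690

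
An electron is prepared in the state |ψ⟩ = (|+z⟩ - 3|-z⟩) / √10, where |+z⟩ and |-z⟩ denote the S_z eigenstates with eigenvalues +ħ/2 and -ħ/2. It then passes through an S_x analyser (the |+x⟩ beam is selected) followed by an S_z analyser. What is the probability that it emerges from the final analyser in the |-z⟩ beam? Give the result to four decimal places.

0.1000

First analyser (S_x): P(|+x⟩) = |⟨+x|ψ⟩|² = 4/20.
After stage 1 the state is |+x⟩; P(|-z⟩) = |⟨-z|+x⟩|² = 1/2.
Joint probability = 4/20 × 1/2 = 0.1000.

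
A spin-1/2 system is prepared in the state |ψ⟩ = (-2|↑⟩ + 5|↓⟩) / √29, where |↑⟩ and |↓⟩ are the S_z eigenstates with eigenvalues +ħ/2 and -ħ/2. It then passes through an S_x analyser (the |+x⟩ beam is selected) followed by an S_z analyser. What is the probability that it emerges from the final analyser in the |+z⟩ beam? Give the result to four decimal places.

First analyser (S_x): P(|+x⟩) = |⟨+x|ψ⟩|² = 9/58.
After stage 1 the state is |+x⟩; P(|+z⟩) = |⟨+z|+x⟩|² = 1/2.
Joint probability = 9/58 × 1/2 = 0.0776.

0.0776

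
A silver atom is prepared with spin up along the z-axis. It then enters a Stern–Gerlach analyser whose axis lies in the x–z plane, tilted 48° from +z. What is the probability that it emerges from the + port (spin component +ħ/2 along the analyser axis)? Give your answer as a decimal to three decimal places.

0.835

For spin-½, the probability of finding spin-up along an axis at angle θ to the initial spin direction is cos²(θ/2); spin-down is sin²(θ/2).
θ = 48°, so P = cos²(24°) ≈ 0.835.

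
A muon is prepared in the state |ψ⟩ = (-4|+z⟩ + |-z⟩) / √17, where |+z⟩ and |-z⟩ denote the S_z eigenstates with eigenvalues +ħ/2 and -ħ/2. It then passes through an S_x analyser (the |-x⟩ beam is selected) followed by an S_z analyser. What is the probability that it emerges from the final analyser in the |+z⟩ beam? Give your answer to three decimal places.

First analyser (S_x): P(|-x⟩) = |⟨-x|ψ⟩|² = 25/34.
After stage 1 the state is |-x⟩; P(|+z⟩) = |⟨+z|-x⟩|² = 1/2.
Joint probability = 25/34 × 1/2 = 0.368.

0.368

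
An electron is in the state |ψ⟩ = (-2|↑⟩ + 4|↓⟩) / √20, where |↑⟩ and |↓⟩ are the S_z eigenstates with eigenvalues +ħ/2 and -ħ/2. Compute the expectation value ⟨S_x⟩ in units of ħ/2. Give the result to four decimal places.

-0.8000

⟨σ_x⟩ = 2 Re(a* b)/(|a|²+|b|²) with a = -2, b = 4.
a* b = -8, so ⟨σ_x⟩ = -16/20.
⟨S_x⟩ = (ħ/2)·⟨σ_x⟩.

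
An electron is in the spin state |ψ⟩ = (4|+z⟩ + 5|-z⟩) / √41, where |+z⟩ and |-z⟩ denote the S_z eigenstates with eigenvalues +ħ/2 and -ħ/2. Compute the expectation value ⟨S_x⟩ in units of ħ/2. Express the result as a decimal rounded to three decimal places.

⟨σ_x⟩ = 2 Re(a* b)/(|a|²+|b|²) with a = 4, b = 5.
a* b = 20, so ⟨σ_x⟩ = 40/41.
⟨S_x⟩ = (ħ/2)·⟨σ_x⟩.

0.976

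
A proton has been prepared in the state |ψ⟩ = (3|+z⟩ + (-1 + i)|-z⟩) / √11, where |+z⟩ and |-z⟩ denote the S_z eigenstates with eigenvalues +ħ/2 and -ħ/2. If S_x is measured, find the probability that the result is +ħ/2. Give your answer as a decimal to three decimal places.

0.227

|+x⟩ = (|+z⟩ + |-z⟩)/√2, so ⟨+x|ψ⟩ = (2 + i) / (√2·√11).
P = |2 + i|² / 22 = 5/22.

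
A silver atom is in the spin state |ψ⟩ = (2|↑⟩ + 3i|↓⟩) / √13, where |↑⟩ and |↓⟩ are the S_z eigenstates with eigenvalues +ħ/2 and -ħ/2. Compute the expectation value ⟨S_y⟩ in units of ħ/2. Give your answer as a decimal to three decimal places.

⟨σ_y⟩ = 2 Im(a* b)/(|a|²+|b|²) with a = 2, b = 3i.
a* b = 6i, so ⟨σ_y⟩ = 12/13.
⟨S_y⟩ = (ħ/2)·⟨σ_y⟩.

0.923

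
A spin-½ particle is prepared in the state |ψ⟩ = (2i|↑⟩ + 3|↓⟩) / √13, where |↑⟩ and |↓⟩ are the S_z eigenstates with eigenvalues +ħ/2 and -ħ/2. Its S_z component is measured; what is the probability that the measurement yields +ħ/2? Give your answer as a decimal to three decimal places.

0.308

The +ħ/2 outcome corresponds to |↑⟩. Its amplitude in |ψ⟩ is 2i/√13.
P = |2i|² / 13 = 4/13.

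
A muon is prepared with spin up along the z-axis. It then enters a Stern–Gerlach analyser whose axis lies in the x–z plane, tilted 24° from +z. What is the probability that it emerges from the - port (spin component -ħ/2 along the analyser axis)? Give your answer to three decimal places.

For spin-½, the probability of finding spin-up along an axis at angle θ to the initial spin direction is cos²(θ/2); spin-down is sin²(θ/2).
θ = 24°, so P = sin²(12°) ≈ 0.043.

0.043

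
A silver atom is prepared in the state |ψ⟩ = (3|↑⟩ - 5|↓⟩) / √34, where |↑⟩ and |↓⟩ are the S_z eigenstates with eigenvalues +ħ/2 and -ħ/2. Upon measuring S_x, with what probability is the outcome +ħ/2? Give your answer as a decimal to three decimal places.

0.059

|+x⟩ = (|↑⟩ + |↓⟩)/√2, so ⟨+x|ψ⟩ = (-2) / (√2·√34).
P = |-2|² / 68 = 4/68.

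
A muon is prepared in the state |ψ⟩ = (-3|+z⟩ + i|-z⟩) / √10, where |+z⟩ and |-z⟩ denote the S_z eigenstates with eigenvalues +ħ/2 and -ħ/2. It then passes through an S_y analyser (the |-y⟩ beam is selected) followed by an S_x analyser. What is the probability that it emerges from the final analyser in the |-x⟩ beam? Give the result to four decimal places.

0.4000

First analyser (S_y): P(|-y⟩) = |⟨-y|ψ⟩|² = 16/20.
After stage 1 the state is |-y⟩; P(|-x⟩) = |⟨-x|-y⟩|² = 1/2.
Joint probability = 16/20 × 1/2 = 0.4000.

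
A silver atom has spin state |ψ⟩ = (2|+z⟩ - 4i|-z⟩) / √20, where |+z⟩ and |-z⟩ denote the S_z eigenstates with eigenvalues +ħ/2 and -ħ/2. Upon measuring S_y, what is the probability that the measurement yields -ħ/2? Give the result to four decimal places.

0.9000

|-y⟩ = (|+z⟩ - i|-z⟩)/√2, so ⟨-y|ψ⟩ = (6) / (√2·√20).
P = |6|² / 40 = 36/40.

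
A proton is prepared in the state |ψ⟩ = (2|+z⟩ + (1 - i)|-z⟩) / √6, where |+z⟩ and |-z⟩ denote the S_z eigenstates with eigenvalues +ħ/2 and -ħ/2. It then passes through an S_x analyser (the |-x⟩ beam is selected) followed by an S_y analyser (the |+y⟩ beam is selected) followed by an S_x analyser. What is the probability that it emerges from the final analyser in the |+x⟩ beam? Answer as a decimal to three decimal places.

First analyser (S_x): P(|-x⟩) = |⟨-x|ψ⟩|² = 2/12.
After stage 1 the state is |-x⟩; P(|+y⟩) = |⟨+y|-x⟩|² = 1/2.
After stage 2 the state is |+y⟩; P(|+x⟩) = |⟨+x|+y⟩|² = 1/2.
Joint probability = 2/12 × 1/2 × 1/2 = 0.042.

0.042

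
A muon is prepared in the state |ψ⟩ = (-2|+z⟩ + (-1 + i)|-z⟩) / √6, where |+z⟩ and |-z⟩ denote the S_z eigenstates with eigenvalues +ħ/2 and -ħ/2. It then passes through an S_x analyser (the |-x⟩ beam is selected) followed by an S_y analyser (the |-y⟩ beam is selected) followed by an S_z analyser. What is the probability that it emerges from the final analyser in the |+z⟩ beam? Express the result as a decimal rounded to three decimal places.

0.042

First analyser (S_x): P(|-x⟩) = |⟨-x|ψ⟩|² = 2/12.
After stage 1 the state is |-x⟩; P(|-y⟩) = |⟨-y|-x⟩|² = 1/2.
After stage 2 the state is |-y⟩; P(|+z⟩) = |⟨+z|-y⟩|² = 1/2.
Joint probability = 2/12 × 1/2 × 1/2 = 0.042.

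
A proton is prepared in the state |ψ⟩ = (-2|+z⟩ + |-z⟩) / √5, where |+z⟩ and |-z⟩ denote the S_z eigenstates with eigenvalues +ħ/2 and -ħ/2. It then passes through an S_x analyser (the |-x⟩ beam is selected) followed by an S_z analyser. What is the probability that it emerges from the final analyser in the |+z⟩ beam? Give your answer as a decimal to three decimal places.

0.450

First analyser (S_x): P(|-x⟩) = |⟨-x|ψ⟩|² = 9/10.
After stage 1 the state is |-x⟩; P(|+z⟩) = |⟨+z|-x⟩|² = 1/2.
Joint probability = 9/10 × 1/2 = 0.450.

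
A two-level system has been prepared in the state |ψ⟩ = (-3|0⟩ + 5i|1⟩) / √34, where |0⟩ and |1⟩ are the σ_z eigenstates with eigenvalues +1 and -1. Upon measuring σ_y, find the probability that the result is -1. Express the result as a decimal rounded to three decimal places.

0.941

|-y⟩ = (|0⟩ - i|1⟩)/√2, so ⟨-y|ψ⟩ = (-8) / (√2·√34).
P = |-8|² / 68 = 64/68.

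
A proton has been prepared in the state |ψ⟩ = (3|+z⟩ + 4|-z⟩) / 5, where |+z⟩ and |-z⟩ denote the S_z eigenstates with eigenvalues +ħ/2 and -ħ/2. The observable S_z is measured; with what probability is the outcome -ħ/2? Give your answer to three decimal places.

The -ħ/2 outcome corresponds to |-z⟩. Its amplitude in |ψ⟩ is 4/5.
P = |4|² / 25 = 16/25.

0.640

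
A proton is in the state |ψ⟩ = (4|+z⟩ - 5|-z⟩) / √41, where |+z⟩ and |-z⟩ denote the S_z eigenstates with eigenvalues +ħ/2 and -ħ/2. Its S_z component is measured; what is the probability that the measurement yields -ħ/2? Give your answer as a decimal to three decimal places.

The -ħ/2 outcome corresponds to |-z⟩. Its amplitude in |ψ⟩ is -5/√41.
P = |-5|² / 41 = 25/41.

0.610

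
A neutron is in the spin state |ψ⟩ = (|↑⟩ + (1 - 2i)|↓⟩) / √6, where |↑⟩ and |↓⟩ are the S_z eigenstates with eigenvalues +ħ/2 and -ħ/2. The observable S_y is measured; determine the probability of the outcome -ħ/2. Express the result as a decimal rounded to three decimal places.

|-y⟩ = (|↑⟩ - i|↓⟩)/√2, so ⟨-y|ψ⟩ = (3 + i) / (√2·√6).
P = |3 + i|² / 12 = 10/12.

0.833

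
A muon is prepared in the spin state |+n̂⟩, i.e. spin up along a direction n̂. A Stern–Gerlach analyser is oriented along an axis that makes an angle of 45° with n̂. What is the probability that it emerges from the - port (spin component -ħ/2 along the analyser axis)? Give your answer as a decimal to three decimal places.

For spin-½, the probability of finding spin-up along an axis at angle θ to the initial spin direction is cos²(θ/2); spin-down is sin²(θ/2).
θ = 45°, so P = sin²(22.5°) ≈ 0.146.

0.146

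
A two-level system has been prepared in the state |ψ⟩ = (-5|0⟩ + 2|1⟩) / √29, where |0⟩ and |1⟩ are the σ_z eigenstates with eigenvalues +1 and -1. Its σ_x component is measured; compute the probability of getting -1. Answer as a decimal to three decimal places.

0.845

|-x⟩ = (|0⟩ - |1⟩)/√2, so ⟨-x|ψ⟩ = (-7) / (√2·√29).
P = |-7|² / 58 = 49/58.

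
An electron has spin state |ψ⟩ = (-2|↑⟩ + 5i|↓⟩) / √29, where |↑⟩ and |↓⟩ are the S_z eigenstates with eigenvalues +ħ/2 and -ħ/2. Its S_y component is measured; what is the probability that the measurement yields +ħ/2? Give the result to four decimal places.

|+y⟩ = (|↑⟩ + i|↓⟩)/√2, so ⟨+y|ψ⟩ = (3) / (√2·√29).
P = |3|² / 58 = 9/58.

0.1552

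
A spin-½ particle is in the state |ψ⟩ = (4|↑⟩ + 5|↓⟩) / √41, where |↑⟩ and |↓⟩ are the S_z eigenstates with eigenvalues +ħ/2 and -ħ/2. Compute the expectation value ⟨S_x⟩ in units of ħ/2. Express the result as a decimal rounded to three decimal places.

⟨σ_x⟩ = 2 Re(a* b)/(|a|²+|b|²) with a = 4, b = 5.
a* b = 20, so ⟨σ_x⟩ = 40/41.
⟨S_x⟩ = (ħ/2)·⟨σ_x⟩.

0.976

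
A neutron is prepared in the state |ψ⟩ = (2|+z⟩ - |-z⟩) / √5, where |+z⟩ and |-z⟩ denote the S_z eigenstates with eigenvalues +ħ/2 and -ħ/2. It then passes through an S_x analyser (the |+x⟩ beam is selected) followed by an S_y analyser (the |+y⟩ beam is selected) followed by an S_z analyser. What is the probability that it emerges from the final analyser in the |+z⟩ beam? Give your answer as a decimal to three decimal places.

0.025

First analyser (S_x): P(|+x⟩) = |⟨+x|ψ⟩|² = 1/10.
After stage 1 the state is |+x⟩; P(|+y⟩) = |⟨+y|+x⟩|² = 1/2.
After stage 2 the state is |+y⟩; P(|+z⟩) = |⟨+z|+y⟩|² = 1/2.
Joint probability = 1/10 × 1/2 × 1/2 = 0.025.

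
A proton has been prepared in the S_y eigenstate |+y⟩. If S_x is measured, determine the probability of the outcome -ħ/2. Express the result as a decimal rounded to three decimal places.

In the S_z basis, |+y⟩ = (|↑⟩ + i|↓⟩)/√2 and |-x⟩ = (|↑⟩ - |↓⟩)/√2.
|⟨-x|+y⟩|² = 1/2.

0.500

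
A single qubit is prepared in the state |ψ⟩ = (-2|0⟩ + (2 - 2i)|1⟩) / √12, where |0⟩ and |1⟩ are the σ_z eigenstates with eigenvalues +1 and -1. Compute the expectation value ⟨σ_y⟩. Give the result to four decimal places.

0.6667

⟨σ_y⟩ = 2 Im(a* b)/(|a|²+|b|²) with a = -2, b = (2 - 2i).
a* b = (-4 + 4i), so ⟨σ_y⟩ = 8/12.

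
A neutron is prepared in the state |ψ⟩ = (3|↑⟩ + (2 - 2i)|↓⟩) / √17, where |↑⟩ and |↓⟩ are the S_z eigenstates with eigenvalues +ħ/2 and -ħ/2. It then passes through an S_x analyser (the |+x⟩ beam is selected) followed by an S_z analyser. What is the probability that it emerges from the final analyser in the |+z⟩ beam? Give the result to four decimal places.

0.4265

First analyser (S_x): P(|+x⟩) = |⟨+x|ψ⟩|² = 29/34.
After stage 1 the state is |+x⟩; P(|+z⟩) = |⟨+z|+x⟩|² = 1/2.
Joint probability = 29/34 × 1/2 = 0.4265.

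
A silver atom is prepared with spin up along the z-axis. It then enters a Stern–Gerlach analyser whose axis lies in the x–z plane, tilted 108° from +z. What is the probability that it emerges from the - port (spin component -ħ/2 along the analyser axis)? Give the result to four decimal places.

For spin-½, the probability of finding spin-up along an axis at angle θ to the initial spin direction is cos²(θ/2); spin-down is sin²(θ/2).
θ = 108°, so P = sin²(54°) ≈ 0.6545.

0.6545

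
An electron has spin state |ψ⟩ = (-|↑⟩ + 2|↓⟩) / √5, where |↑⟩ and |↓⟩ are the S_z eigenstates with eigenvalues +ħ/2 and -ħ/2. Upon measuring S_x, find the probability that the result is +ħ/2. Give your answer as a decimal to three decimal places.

|+x⟩ = (|↑⟩ + |↓⟩)/√2, so ⟨+x|ψ⟩ = (1) / (√2·√5).
P = |1|² / 10 = 1/10.

0.100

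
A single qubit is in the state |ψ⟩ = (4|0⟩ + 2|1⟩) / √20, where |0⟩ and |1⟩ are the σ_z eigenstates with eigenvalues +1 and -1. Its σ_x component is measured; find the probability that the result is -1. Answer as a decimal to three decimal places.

0.100

|-x⟩ = (|0⟩ - |1⟩)/√2, so ⟨-x|ψ⟩ = (2) / (√2·√20).
P = |2|² / 40 = 4/40.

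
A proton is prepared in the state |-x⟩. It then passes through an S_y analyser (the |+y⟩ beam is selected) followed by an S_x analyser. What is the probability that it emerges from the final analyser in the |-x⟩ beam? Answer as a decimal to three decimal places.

0.250

First analyser (S_y): from |-x⟩, P(|+y⟩) = 1/2.
After stage 1 the state is |+y⟩; P(|-x⟩) = |⟨-x|+y⟩|² = 1/2.
Joint probability = 1/2 × 1/2 = 0.250.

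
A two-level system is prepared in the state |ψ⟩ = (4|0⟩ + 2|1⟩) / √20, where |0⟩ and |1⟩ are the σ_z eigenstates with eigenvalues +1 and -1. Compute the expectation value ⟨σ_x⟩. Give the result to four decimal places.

0.8000

⟨σ_x⟩ = 2 Re(a* b)/(|a|²+|b|²) with a = 4, b = 2.
a* b = 8, so ⟨σ_x⟩ = 16/20.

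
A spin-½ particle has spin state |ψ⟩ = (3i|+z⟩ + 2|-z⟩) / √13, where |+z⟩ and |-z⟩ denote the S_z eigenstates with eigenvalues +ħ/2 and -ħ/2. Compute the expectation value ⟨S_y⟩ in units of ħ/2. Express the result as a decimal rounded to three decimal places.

⟨σ_y⟩ = 2 Im(a* b)/(|a|²+|b|²) with a = 3i, b = 2.
a* b = -6i, so ⟨σ_y⟩ = -12/13.
⟨S_y⟩ = (ħ/2)·⟨σ_y⟩.

-0.923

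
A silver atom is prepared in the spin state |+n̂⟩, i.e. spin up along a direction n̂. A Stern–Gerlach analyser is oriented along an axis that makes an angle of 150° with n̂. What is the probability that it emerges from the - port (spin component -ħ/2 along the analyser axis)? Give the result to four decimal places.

For spin-½, the probability of finding spin-up along an axis at angle θ to the initial spin direction is cos²(θ/2); spin-down is sin²(θ/2).
θ = 150°, so P = sin²(75°) ≈ 0.9330.

0.9330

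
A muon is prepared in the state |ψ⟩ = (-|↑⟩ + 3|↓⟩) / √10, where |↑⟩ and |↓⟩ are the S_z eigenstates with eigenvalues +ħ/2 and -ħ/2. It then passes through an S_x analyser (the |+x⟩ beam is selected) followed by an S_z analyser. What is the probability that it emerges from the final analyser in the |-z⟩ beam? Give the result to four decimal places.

0.1000

First analyser (S_x): P(|+x⟩) = |⟨+x|ψ⟩|² = 4/20.
After stage 1 the state is |+x⟩; P(|-z⟩) = |⟨-z|+x⟩|² = 1/2.
Joint probability = 4/20 × 1/2 = 0.1000.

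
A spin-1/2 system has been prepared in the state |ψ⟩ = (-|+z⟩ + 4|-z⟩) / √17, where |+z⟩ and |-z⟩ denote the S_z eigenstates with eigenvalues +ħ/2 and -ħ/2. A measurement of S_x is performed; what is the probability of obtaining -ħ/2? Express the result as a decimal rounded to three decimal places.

0.735

|-x⟩ = (|+z⟩ - |-z⟩)/√2, so ⟨-x|ψ⟩ = (-5) / (√2·√17).
P = |-5|² / 34 = 25/34.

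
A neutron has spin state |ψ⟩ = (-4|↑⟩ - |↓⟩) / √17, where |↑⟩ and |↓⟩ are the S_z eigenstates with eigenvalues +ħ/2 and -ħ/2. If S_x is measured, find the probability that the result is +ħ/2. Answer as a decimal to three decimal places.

|+x⟩ = (|↑⟩ + |↓⟩)/√2, so ⟨+x|ψ⟩ = (-5) / (√2·√17).
P = |-5|² / 34 = 25/34.

0.735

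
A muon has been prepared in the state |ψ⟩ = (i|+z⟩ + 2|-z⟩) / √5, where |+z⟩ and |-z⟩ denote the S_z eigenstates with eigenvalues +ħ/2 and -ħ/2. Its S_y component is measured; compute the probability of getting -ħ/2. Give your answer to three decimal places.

0.900

|-y⟩ = (|+z⟩ - i|-z⟩)/√2, so ⟨-y|ψ⟩ = (3i) / (√2·√5).
P = |3i|² / 10 = 9/10.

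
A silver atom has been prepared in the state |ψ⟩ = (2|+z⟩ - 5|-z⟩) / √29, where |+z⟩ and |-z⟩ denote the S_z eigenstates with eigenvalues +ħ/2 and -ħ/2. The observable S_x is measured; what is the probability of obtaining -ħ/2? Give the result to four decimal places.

|-x⟩ = (|+z⟩ - |-z⟩)/√2, so ⟨-x|ψ⟩ = (7) / (√2·√29).
P = |7|² / 58 = 49/58.

0.8448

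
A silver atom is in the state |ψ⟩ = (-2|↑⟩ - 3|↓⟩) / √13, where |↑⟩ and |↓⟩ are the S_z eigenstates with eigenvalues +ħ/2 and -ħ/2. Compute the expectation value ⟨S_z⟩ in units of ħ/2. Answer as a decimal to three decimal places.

⟨σ_z⟩ = |a|² - |b|² divided by |a|²+|b|², with a, b the |↑⟩, |↓⟩ amplitudes.
= (4 - 9)/13 = -5/13.
⟨S_z⟩ = (ħ/2)·⟨σ_z⟩.

-0.385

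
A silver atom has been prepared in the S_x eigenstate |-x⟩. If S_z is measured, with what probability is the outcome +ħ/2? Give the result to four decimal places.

0.5000

In the S_z basis, |-x⟩ = (|+z⟩ - |-z⟩)/√2 and |+z⟩ = |+z⟩.
|⟨+z|-x⟩|² = 1/2.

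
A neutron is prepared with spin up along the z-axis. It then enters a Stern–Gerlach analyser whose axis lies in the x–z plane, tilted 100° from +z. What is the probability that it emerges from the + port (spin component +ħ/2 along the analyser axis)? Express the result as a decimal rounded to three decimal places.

0.413

For spin-½, the probability of finding spin-up along an axis at angle θ to the initial spin direction is cos²(θ/2); spin-down is sin²(θ/2).
θ = 100°, so P = cos²(50°) ≈ 0.413.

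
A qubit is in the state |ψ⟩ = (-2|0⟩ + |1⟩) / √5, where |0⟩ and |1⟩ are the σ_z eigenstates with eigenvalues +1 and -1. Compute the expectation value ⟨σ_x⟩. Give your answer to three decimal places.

-0.800

⟨σ_x⟩ = 2 Re(a* b)/(|a|²+|b|²) with a = -2, b = 1.
a* b = -2, so ⟨σ_x⟩ = -4/5.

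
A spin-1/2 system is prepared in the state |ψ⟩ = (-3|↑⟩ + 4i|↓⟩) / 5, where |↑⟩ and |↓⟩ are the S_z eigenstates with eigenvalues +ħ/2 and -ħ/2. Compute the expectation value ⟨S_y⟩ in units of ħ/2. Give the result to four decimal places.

-0.9600

⟨σ_y⟩ = 2 Im(a* b)/(|a|²+|b|²) with a = -3, b = 4i.
a* b = -12i, so ⟨σ_y⟩ = -24/25.
⟨S_y⟩ = (ħ/2)·⟨σ_y⟩.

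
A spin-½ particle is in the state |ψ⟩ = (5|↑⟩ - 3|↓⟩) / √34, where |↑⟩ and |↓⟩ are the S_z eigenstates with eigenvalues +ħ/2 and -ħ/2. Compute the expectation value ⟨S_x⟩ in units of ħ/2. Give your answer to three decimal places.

-0.882

⟨σ_x⟩ = 2 Re(a* b)/(|a|²+|b|²) with a = 5, b = -3.
a* b = -15, so ⟨σ_x⟩ = -30/34.
⟨S_x⟩ = (ħ/2)·⟨σ_x⟩.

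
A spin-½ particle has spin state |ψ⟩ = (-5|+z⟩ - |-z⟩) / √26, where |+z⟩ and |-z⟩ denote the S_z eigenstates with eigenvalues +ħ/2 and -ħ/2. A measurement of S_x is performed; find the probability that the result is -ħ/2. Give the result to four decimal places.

0.3077

|-x⟩ = (|+z⟩ - |-z⟩)/√2, so ⟨-x|ψ⟩ = (-4) / (√2·√26).
P = |-4|² / 52 = 16/52.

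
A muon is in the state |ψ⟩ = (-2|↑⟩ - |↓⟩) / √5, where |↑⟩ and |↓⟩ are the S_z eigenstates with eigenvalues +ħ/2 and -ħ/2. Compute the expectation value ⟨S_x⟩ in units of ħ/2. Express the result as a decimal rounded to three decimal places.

⟨σ_x⟩ = 2 Re(a* b)/(|a|²+|b|²) with a = -2, b = -1.
a* b = 2, so ⟨σ_x⟩ = 4/5.
⟨S_x⟩ = (ħ/2)·⟨σ_x⟩.

0.800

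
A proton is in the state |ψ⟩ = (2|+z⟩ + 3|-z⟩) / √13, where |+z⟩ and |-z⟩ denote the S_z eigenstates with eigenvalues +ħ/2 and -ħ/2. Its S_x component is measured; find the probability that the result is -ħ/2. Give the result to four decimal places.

0.0385

|-x⟩ = (|+z⟩ - |-z⟩)/√2, so ⟨-x|ψ⟩ = (-1) / (√2·√13).
P = |-1|² / 26 = 1/26.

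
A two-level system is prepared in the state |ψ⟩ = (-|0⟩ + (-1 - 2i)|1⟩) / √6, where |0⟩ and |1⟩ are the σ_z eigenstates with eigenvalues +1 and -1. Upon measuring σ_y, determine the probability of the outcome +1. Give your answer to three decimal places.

|+y⟩ = (|0⟩ + i|1⟩)/√2, so ⟨+y|ψ⟩ = (-3 + i) / (√2·√6).
P = |-3 + i|² / 12 = 10/12.

0.833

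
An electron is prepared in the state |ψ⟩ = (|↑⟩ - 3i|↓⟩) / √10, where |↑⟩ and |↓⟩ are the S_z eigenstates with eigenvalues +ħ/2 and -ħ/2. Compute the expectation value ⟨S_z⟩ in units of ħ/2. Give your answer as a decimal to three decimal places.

⟨σ_z⟩ = |a|² - |b|² divided by |a|²+|b|², with a, b the |↑⟩, |↓⟩ amplitudes.
= (1 - 9)/10 = -8/10.
⟨S_z⟩ = (ħ/2)·⟨σ_z⟩.

-0.800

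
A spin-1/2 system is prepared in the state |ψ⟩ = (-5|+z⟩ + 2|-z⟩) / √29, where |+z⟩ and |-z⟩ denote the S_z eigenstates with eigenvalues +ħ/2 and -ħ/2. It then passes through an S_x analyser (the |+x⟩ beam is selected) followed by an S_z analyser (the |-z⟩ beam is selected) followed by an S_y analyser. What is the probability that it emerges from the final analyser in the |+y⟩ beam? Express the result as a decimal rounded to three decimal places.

First analyser (S_x): P(|+x⟩) = |⟨+x|ψ⟩|² = 9/58.
After stage 1 the state is |+x⟩; P(|-z⟩) = |⟨-z|+x⟩|² = 1/2.
After stage 2 the state is |-z⟩; P(|+y⟩) = |⟨+y|-z⟩|² = 1/2.
Joint probability = 9/58 × 1/2 × 1/2 = 0.039.

0.039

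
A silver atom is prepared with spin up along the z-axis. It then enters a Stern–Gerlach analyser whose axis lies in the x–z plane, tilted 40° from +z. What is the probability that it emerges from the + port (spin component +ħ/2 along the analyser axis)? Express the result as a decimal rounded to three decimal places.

For spin-½, the probability of finding spin-up along an axis at angle θ to the initial spin direction is cos²(θ/2); spin-down is sin²(θ/2).
θ = 40°, so P = cos²(20°) ≈ 0.883.

0.883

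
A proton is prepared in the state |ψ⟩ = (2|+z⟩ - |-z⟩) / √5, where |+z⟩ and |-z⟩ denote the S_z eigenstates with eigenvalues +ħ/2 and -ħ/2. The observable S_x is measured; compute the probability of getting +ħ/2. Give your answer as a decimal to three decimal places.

|+x⟩ = (|+z⟩ + |-z⟩)/√2, so ⟨+x|ψ⟩ = (1) / (√2·√5).
P = |1|² / 10 = 1/10.

0.100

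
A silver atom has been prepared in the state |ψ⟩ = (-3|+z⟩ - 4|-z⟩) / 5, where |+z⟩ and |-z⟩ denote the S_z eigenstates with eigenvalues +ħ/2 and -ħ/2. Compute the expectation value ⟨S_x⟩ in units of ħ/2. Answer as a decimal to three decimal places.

⟨σ_x⟩ = 2 Re(a* b)/(|a|²+|b|²) with a = -3, b = -4.
a* b = 12, so ⟨σ_x⟩ = 24/25.
⟨S_x⟩ = (ħ/2)·⟨σ_x⟩.

0.960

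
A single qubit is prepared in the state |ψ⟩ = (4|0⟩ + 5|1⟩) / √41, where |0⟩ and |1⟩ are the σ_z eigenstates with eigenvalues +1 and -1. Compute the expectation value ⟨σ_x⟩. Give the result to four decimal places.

0.9756

⟨σ_x⟩ = 2 Re(a* b)/(|a|²+|b|²) with a = 4, b = 5.
a* b = 20, so ⟨σ_x⟩ = 40/41.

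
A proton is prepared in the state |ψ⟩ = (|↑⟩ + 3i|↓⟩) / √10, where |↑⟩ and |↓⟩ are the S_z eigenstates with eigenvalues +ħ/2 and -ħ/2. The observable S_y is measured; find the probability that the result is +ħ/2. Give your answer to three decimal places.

|+y⟩ = (|↑⟩ + i|↓⟩)/√2, so ⟨+y|ψ⟩ = (4) / (√2·√10).
P = |4|² / 20 = 16/20.

0.800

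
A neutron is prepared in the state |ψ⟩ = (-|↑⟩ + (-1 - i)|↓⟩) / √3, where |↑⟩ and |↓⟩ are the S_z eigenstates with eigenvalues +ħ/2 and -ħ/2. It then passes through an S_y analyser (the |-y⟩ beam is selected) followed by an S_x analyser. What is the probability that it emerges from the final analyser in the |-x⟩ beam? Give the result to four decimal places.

0.0833

First analyser (S_y): P(|-y⟩) = |⟨-y|ψ⟩|² = 1/6.
After stage 1 the state is |-y⟩; P(|-x⟩) = |⟨-x|-y⟩|² = 1/2.
Joint probability = 1/6 × 1/2 = 0.0833.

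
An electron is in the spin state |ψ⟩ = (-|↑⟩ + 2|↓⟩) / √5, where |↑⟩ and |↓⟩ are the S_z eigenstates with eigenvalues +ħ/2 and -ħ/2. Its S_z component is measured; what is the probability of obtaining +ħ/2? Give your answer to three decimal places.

0.200

The +ħ/2 outcome corresponds to |↑⟩. Its amplitude in |ψ⟩ is -1/√5.
P = |-1|² / 5 = 1/5.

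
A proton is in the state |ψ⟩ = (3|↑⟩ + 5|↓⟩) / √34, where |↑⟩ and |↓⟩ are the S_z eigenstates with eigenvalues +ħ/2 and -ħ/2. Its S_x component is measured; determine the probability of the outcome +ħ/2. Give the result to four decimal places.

0.9412

|+x⟩ = (|↑⟩ + |↓⟩)/√2, so ⟨+x|ψ⟩ = (8) / (√2·√34).
P = |8|² / 68 = 64/68.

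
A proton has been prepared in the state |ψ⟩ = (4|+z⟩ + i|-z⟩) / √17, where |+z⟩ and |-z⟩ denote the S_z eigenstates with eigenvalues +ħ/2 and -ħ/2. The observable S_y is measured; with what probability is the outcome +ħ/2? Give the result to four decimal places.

|+y⟩ = (|+z⟩ + i|-z⟩)/√2, so ⟨+y|ψ⟩ = (5) / (√2·√17).
P = |5|² / 34 = 25/34.

0.7353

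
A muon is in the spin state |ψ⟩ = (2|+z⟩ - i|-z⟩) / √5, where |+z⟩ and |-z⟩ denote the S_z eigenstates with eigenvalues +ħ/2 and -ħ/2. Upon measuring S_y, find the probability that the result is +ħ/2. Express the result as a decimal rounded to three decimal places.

|+y⟩ = (|+z⟩ + i|-z⟩)/√2, so ⟨+y|ψ⟩ = (1) / (√2·√5).
P = |1|² / 10 = 1/10.

0.100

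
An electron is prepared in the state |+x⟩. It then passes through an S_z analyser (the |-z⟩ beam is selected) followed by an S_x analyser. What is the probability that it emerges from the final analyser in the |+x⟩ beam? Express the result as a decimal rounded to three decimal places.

0.250

First analyser (S_z): from |+x⟩, P(|-z⟩) = 1/2.
After stage 1 the state is |-z⟩; P(|+x⟩) = |⟨+x|-z⟩|² = 1/2.
Joint probability = 1/2 × 1/2 = 0.250.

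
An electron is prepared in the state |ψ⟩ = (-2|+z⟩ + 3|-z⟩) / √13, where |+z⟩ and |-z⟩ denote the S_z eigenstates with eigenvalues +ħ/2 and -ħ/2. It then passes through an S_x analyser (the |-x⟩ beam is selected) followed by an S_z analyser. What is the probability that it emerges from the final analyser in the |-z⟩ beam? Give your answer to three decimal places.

0.481

First analyser (S_x): P(|-x⟩) = |⟨-x|ψ⟩|² = 25/26.
After stage 1 the state is |-x⟩; P(|-z⟩) = |⟨-z|-x⟩|² = 1/2.
Joint probability = 25/26 × 1/2 = 0.481.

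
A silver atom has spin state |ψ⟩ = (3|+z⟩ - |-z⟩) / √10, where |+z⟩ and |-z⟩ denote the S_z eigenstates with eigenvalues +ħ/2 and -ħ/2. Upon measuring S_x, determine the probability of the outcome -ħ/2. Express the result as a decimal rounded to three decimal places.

|-x⟩ = (|+z⟩ - |-z⟩)/√2, so ⟨-x|ψ⟩ = (4) / (√2·√10).
P = |4|² / 20 = 16/20.

0.800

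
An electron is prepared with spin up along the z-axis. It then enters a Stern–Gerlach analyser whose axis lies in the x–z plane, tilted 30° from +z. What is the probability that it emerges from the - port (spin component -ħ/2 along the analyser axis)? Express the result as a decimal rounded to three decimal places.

For spin-½, the probability of finding spin-up along an axis at angle θ to the initial spin direction is cos²(θ/2); spin-down is sin²(θ/2).
θ = 30°, so P = sin²(15°) ≈ 0.067.

0.067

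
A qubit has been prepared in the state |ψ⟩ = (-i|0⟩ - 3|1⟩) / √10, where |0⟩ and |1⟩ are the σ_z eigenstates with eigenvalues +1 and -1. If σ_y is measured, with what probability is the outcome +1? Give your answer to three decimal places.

|+y⟩ = (|0⟩ + i|1⟩)/√2, so ⟨+y|ψ⟩ = (2i) / (√2·√10).
P = |2i|² / 20 = 4/20.

0.200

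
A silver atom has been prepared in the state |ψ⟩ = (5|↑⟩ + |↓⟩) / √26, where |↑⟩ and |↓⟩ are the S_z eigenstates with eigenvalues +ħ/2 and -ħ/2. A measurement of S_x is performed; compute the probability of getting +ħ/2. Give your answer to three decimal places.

|+x⟩ = (|↑⟩ + |↓⟩)/√2, so ⟨+x|ψ⟩ = (6) / (√2·√26).
P = |6|² / 52 = 36/52.

0.692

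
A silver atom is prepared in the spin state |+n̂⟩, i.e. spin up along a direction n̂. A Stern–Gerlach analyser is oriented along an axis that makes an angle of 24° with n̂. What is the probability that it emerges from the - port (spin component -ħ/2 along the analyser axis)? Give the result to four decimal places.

For spin-½, the probability of finding spin-up along an axis at angle θ to the initial spin direction is cos²(θ/2); spin-down is sin²(θ/2).
θ = 24°, so P = sin²(12°) ≈ 0.0432.

0.0432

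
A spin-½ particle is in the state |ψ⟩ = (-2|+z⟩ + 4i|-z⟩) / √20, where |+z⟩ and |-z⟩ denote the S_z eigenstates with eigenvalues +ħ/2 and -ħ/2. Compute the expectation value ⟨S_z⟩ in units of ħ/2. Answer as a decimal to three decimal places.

⟨σ_z⟩ = |a|² - |b|² divided by |a|²+|b|², with a, b the |+z⟩, |-z⟩ amplitudes.
= (4 - 16)/20 = -12/20.
⟨S_z⟩ = (ħ/2)·⟨σ_z⟩.

-0.600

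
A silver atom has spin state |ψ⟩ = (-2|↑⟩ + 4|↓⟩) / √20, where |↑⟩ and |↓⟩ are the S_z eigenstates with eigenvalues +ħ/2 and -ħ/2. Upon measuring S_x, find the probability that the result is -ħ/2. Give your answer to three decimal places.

|-x⟩ = (|↑⟩ - |↓⟩)/√2, so ⟨-x|ψ⟩ = (-6) / (√2·√20).
P = |-6|² / 40 = 36/40.

0.900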